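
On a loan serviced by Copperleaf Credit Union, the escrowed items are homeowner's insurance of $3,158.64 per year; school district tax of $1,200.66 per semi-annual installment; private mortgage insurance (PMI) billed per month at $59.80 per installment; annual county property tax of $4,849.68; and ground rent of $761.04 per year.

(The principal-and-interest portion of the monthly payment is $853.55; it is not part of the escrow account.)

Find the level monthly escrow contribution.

$990.69

Homeowner's insurance — $3,158.64/yr
School district tax — $1,200.66 × 2 = $2,401.32/yr
Private mortgage insurance (PMI) — $59.80 × 12 = $717.60/yr
County property tax — $4,849.68/yr
Ground rent — $761.04/yr
Annual escrow total = $11,888.28
Monthly escrow = $11,888.28 / 12 = $990.69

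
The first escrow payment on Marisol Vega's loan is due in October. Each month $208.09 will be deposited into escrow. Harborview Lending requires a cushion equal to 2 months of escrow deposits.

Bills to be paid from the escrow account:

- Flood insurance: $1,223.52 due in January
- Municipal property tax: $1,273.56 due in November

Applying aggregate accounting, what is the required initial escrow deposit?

$2,080.90

Cushion = 2 × $208.09 = $416.18
Trial balance (start $0, +$208.09 each month, − disbursements):
  Oct: +$208.09 → $208.09
  Nov: +$208.09 − $1,273.56 → -$857.38
  Dec: +$208.09 → -$649.29
  Jan: +$208.09 − $1,223.52 → -$1,664.72
  Feb: +$208.09 → -$1,456.63
  Mar: +$208.09 → -$1,248.54
  Apr: +$208.09 → -$1,040.45
  May: +$208.09 → -$832.36
  Jun: +$208.09 → -$624.27
  Jul: +$208.09 → -$416.18
  Aug: +$208.09 → -$208.09
  Sep: +$208.09 → $0.00
Lowest trial balance = -$1,664.72 (Jan)
Initial deposit = cushion − low point = $416.18 − (-$1,664.72) = $2,080.90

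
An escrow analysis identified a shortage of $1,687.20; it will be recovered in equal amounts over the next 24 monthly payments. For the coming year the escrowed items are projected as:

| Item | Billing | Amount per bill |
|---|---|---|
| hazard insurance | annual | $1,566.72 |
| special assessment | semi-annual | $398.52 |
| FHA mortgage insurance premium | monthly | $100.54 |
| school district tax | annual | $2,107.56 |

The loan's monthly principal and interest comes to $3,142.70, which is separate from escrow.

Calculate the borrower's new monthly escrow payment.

$543.45

Hazard insurance = $1,566.72 annually
Special assessment = $398.52 × 2 = $797.04 annually
FHA mortgage insurance premium = $100.54 × 12 = $1,206.48 annually
School district tax = $2,107.56 annually
Annual escrow total = $5,677.80
Monthly escrow = $5,677.80 ÷ 12 = $473.15
Shortage per month = $1,687.20 ÷ 24 = $70.30
New monthly escrow = $473.15 + $70.30 = $543.45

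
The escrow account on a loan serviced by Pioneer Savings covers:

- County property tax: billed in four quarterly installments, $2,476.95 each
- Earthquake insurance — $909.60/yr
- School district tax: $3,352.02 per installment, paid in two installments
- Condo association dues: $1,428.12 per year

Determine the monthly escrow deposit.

County property tax — $2,476.95 × 4 = $9,907.80/yr
Earthquake insurance — $909.60/yr
School district tax — $3,352.02 × 2 = $6,704.04/yr
Condo association dues — $1,428.12/yr
Total per year = $18,949.56
Base monthly escrow = $18,949.56 / 12 = $1,579.13

$1,579.13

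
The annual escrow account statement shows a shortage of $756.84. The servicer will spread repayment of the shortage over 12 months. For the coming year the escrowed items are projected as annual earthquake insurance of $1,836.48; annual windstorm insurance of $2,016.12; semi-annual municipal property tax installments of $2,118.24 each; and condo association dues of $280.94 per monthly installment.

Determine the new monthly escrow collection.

Earthquake insurance — $1,836.48 annually
Windstorm insurance — $2,016.12 annually
Municipal property tax — $2,118.24 × 2 = $4,236.48 annually
Condo association dues — $280.94 × 12 = $3,371.28 annually
Annual escrow total = $1,836.48 + $2,016.12 + $4,236.48 + $3,371.28 = $11,460.36
Monthly escrow = $11,460.36 / 12 = $955.03
Shortage per month = $756.84 / 12 = $63.07
Adjusted monthly = $955.03 + $63.07 = $1,018.10

$1,018.10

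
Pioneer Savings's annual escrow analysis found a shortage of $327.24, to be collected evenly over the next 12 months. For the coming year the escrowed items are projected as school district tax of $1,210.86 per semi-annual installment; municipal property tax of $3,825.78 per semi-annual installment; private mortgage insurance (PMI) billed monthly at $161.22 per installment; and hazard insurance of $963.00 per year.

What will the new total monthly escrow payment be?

School district tax — $1,210.86 × 2 = $2,421.72/yr
Municipal property tax — $3,825.78 × 2 = $7,651.56/yr
Private mortgage insurance (PMI) — $161.22 × 12 = $1,934.64/yr
Hazard insurance — $963.00/yr
Annual escrow total = $12,970.92
Monthly escrow = $12,970.92 ÷ 12 = $1,080.91
Shortage spread = $327.24 / 12 = $27.27/mo
New monthly escrow = $1,080.91 + $27.27 = $1,108.18

$1,108.18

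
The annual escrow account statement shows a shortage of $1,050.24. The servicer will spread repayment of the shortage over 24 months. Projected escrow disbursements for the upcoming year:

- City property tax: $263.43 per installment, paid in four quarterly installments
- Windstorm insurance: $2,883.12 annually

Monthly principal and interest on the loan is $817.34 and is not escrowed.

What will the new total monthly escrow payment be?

$371.83

City property tax — $263.43 × 4 = $1,053.72
Windstorm insurance — $2,883.12
Annual escrow total = $3,936.84
Per month = $3,936.84 / 12 = $328.07
Shortage spread = $1,050.24 / 24 = $43.76/mo
Adjusted monthly = $328.07 + $43.76 = $371.83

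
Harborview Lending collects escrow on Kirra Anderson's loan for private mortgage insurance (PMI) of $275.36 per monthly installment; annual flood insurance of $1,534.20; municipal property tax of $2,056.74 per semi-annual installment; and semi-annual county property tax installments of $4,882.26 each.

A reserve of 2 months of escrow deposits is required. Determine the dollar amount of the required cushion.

$3,119.42

Private mortgage insurance (PMI) — $275.36 × 12 = $3,304.32/yr
Flood insurance — $1,534.20/yr
Municipal property tax — $2,056.74 × 2 = $4,113.48/yr
County property tax — $4,882.26 × 2 = $9,764.52/yr
Combined annual = $3,304.32 + $1,534.20 + $4,113.48 + $9,764.52 = $18,716.52
Per month = $18,716.52 / 12 = $1,559.71
Required cushion = 2 × $1,559.71 = $3,119.42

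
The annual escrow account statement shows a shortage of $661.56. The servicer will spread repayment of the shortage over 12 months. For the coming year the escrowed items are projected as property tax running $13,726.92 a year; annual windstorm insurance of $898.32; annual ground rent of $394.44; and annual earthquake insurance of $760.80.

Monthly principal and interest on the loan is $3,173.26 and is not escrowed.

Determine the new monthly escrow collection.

Property tax = $13,726.92
Windstorm insurance = $898.32
Ground rent = $394.44
Earthquake insurance = $760.80
Total annual escrow = $13,726.92 + $898.32 + $394.44 + $760.80 = $15,780.48
Monthly = $15,780.48 / 12 = $1,315.04
Monthly shortage recovery: $661.56 ÷ 12 = $55.13
Adjusted monthly = $1,315.04 + $55.13 = $1,370.17

$1,370.17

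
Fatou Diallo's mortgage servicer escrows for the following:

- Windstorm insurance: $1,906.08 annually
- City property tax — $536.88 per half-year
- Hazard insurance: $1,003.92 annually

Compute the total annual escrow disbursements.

Windstorm insurance — $1,906.08 per year
City property tax — $536.88 × 2 = $1,073.76 per year
Hazard insurance — $1,003.92 per year
Combined annual = $1,906.08 + $1,073.76 + $1,003.92 = $3,983.76

$3,983.76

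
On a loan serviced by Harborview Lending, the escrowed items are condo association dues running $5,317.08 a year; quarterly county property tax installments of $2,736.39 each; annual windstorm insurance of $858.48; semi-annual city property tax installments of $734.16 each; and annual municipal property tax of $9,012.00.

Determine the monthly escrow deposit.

Condo association dues: $5,317.08
County property tax: $2,736.39 × 4 = $10,945.56
Windstorm insurance: $858.48
City property tax: $734.16 × 2 = $1,468.32
Municipal property tax: $9,012.00
Combined annual = $5,317.08 + $10,945.56 + $858.48 + $1,468.32 + $9,012.00 = $27,601.44
Monthly escrow = $27,601.44 ÷ 12 = $2,300.12

$2,300.12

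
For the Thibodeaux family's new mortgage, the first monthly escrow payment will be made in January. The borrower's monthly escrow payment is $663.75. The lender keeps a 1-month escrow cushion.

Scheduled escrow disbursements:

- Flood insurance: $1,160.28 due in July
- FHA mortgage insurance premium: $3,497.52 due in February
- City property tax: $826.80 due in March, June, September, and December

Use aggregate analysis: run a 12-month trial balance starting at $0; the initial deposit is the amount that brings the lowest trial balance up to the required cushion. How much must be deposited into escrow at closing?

Cushion = 1 × $663.75 = $663.75
Trial balance (start $0, +$663.75 each month, − disbursements):
  Jan: +$663.75 → $663.75
  Feb: +$663.75 − $3,497.52 → -$2,170.02
  Mar: +$663.75 − $826.80 → -$2,333.07
  Apr: +$663.75 → -$1,669.32
  May: +$663.75 → -$1,005.57
  Jun: +$663.75 − $826.80 → -$1,168.62
  Jul: +$663.75 − $1,160.28 → -$1,665.15
  Aug: +$663.75 → -$1,001.40
  Sep: +$663.75 − $826.80 → -$1,164.45
  Oct: +$663.75 → -$500.70
  Nov: +$663.75 → $163.05
  Dec: +$663.75 − $826.80 → $0.00
Lowest trial balance = -$2,333.07 (Mar)
Initial deposit = cushion − low point = $663.75 − (-$2,333.07) = $2,996.82

$2,996.82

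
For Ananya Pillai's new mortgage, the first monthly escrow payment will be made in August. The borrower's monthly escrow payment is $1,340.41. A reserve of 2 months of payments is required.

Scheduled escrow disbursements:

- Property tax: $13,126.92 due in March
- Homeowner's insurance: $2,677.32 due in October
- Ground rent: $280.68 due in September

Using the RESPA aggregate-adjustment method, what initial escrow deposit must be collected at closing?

Cushion = 2 × $1,340.41 = $2,680.82
Trial balance (start $0, +$1,340.41 each month, − disbursements):
  Aug: +$1,340.41 → $1,340.41
  Sep: +$1,340.41 − $280.68 → $2,400.14
  Oct: +$1,340.41 − $2,677.32 → $1,063.23
  Nov: +$1,340.41 → $2,403.64
  Dec: +$1,340.41 → $3,744.05
  Jan: +$1,340.41 → $5,084.46
  Feb: +$1,340.41 → $6,424.87
  Mar: +$1,340.41 − $13,126.92 → -$5,361.64
  Apr: +$1,340.41 → -$4,021.23
  May: +$1,340.41 → -$2,680.82
  Jun: +$1,340.41 → -$1,340.41
  Jul: +$1,340.41 → $0.00
Lowest trial balance = -$5,361.64 (Mar)
Initial deposit = cushion − low point = $2,680.82 − (-$5,361.64) = $8,042.46

$8,042.46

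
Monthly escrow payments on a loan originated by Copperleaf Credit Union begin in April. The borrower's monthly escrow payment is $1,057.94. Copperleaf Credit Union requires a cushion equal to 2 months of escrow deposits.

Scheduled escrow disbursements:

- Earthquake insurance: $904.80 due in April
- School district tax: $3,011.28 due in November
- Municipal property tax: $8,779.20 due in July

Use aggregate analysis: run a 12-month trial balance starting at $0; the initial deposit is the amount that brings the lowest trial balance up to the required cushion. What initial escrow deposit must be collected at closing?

$7,568.12

Cushion = 2 × $1,057.94 = $2,115.88
Trial balance (start $0, +$1,057.94 each month, − disbursements):
  Apr: +$1,057.94 − $904.80 → $153.14
  May: +$1,057.94 → $1,211.08
  Jun: +$1,057.94 → $2,269.02
  Jul: +$1,057.94 − $8,779.20 → -$5,452.24
  Aug: +$1,057.94 → -$4,394.30
  Sep: +$1,057.94 → -$3,336.36
  Oct: +$1,057.94 → -$2,278.42
  Nov: +$1,057.94 − $3,011.28 → -$4,231.76
  Dec: +$1,057.94 → -$3,173.82
  Jan: +$1,057.94 → -$2,115.88
  Feb: +$1,057.94 → -$1,057.94
  Mar: +$1,057.94 → $0.00
Lowest trial balance = -$5,452.24 (Jul)
Initial deposit = cushion − low point = $2,115.88 − (-$5,452.24) = $7,568.12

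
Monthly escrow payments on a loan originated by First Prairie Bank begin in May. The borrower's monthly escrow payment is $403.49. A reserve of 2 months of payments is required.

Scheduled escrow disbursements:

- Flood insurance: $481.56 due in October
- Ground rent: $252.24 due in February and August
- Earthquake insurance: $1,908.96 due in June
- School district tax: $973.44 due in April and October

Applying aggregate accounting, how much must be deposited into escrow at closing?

Cushion = 2 × $403.49 = $806.98
Trial balance (start $0, +$403.49 each month, − disbursements):
  May: +$403.49 → $403.49
  Jun: +$403.49 − $1,908.96 → -$1,101.98
  Jul: +$403.49 → -$698.49
  Aug: +$403.49 − $252.24 → -$547.24
  Sep: +$403.49 → -$143.75
  Oct: +$403.49 − $1,455.00 → -$1,195.26
  Nov: +$403.49 → -$791.77
  Dec: +$403.49 → -$388.28
  Jan: +$403.49 → $15.21
  Feb: +$403.49 − $252.24 → $166.46
  Mar: +$403.49 → $569.95
  Apr: +$403.49 − $973.44 → $0.00
Lowest trial balance = -$1,195.26 (Oct)
Initial deposit = cushion − low point = $806.98 − (-$1,195.26) = $2,002.24

$2,002.24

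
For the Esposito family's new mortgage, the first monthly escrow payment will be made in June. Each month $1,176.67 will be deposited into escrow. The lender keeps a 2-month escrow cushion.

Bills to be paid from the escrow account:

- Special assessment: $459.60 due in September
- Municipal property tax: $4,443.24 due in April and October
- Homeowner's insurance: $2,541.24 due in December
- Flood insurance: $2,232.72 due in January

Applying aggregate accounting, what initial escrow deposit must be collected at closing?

$3,530.01

Cushion = 2 × $1,176.67 = $2,353.34
Trial balance (start $0, +$1,176.67 each month, − disbursements):
  Jun: +$1,176.67 → $1,176.67
  Jul: +$1,176.67 → $2,353.34
  Aug: +$1,176.67 → $3,530.01
  Sep: +$1,176.67 − $459.60 → $4,247.08
  Oct: +$1,176.67 − $4,443.24 → $980.51
  Nov: +$1,176.67 → $2,157.18
  Dec: +$1,176.67 − $2,541.24 → $792.61
  Jan: +$1,176.67 − $2,232.72 → -$263.44
  Feb: +$1,176.67 → $913.23
  Mar: +$1,176.67 → $2,089.90
  Apr: +$1,176.67 − $4,443.24 → -$1,176.67
  May: +$1,176.67 → $0.00
Lowest trial balance = -$1,176.67 (Apr)
Initial deposit = cushion − low point = $2,353.34 − (-$1,176.67) = $3,530.01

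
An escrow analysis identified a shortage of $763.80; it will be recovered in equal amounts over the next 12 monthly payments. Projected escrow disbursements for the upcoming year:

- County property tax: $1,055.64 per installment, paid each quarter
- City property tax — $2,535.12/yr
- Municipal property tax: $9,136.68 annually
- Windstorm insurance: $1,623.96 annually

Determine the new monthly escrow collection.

$1,523.51

County property tax = $1,055.64 × 4 = $4,222.56 per year
City property tax = $2,535.12 per year
Municipal property tax = $9,136.68 per year
Windstorm insurance = $1,623.96 per year
Annual escrow total = $17,518.32
Monthly = $17,518.32 / 12 = $1,459.86
Shortage spread = $763.80 / 12 = $63.65/mo
New monthly escrow = $1,459.86 + $63.65 = $1,523.51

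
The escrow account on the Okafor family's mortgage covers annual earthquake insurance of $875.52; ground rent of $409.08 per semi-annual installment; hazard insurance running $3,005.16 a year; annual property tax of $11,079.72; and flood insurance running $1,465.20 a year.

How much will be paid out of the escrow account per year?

$17,243.76

Earthquake insurance — $875.52 per year
Ground rent — $409.08 × 2 = $818.16 per year
Hazard insurance — $3,005.16 per year
Property tax — $11,079.72 per year
Flood insurance — $1,465.20 per year
Annual escrow total = $875.52 + $818.16 + $3,005.16 + $11,079.72 + $1,465.20 = $17,243.76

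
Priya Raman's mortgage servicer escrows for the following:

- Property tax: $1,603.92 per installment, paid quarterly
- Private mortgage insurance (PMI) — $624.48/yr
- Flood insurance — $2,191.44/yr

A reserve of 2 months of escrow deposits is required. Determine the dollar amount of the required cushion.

Property tax: $1,603.92 × 4 = $6,415.68 annually
Private mortgage insurance (PMI): $624.48 annually
Flood insurance: $2,191.44 annually
Total per year = $6,415.68 + $624.48 + $2,191.44 = $9,231.60
Monthly = $9,231.60 / 12 = $769.30
Reserve = 2 × $769.30 = $1,538.60

$1,538.60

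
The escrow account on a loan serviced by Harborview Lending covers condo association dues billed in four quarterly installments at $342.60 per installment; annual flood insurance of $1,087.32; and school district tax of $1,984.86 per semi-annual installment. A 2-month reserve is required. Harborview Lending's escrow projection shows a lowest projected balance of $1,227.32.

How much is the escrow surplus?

Condo association dues = $342.60 × 4 = $1,370.40 per year
Flood insurance = $1,087.32 per year
School district tax = $1,984.86 × 2 = $3,969.72 per year
Yearly total = $1,370.40 + $1,087.32 + $3,969.72 = $6,427.44
Base monthly escrow = $6,427.44 ÷ 12 = $535.62
Cushion = 2 × $535.62 = $1,071.24
Surplus = $1,227.32 − $1,071.24 = $156.08

$156.08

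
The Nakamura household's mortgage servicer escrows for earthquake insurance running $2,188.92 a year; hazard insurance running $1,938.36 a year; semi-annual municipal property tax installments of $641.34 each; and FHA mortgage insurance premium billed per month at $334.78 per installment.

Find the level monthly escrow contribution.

$785.61

Earthquake insurance — $2,188.92 per year
Hazard insurance — $1,938.36 per year
Municipal property tax — $641.34 × 2 = $1,282.68 per year
FHA mortgage insurance premium — $334.78 × 12 = $4,017.36 per year
Annual escrow total = $9,427.32
Monthly escrow = $9,427.32 / 12 = $785.61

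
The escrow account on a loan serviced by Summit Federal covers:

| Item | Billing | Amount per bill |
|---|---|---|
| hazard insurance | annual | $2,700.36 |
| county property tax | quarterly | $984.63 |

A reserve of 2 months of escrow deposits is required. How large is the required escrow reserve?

Hazard insurance — $2,700.36/yr
County property tax — $984.63 × 4 = $3,938.52/yr
Annual escrow total = $6,638.88
Monthly escrow = $6,638.88 ÷ 12 = $553.24
Reserve = 2 × $553.24 = $1,106.48

$1,106.48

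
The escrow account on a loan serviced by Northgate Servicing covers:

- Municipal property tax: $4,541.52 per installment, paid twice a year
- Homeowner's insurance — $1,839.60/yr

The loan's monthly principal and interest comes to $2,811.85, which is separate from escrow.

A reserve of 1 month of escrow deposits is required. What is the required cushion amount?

$910.22

Municipal property tax: $4,541.52 × 2 = $9,083.04 annually
Homeowner's insurance: $1,839.60 annually
Total per year = $10,922.64
Monthly escrow = $10,922.64 ÷ 12 = $910.22
Cushion = 1 × $910.22 = $910.22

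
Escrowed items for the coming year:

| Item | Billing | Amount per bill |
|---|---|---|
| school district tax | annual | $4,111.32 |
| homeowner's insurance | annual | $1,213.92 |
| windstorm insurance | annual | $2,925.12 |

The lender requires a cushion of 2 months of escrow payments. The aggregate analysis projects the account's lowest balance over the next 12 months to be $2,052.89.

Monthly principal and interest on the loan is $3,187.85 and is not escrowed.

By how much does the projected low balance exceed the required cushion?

$677.83

School district tax — $4,111.32
Homeowner's insurance — $1,213.92
Windstorm insurance — $2,925.12
Annual escrow total = $8,250.36
Per month = $8,250.36 ÷ 12 = $687.53
Required cushion = 2 × $687.53 = $1,375.06
Surplus = $2,052.89 − $1,375.06 = $677.83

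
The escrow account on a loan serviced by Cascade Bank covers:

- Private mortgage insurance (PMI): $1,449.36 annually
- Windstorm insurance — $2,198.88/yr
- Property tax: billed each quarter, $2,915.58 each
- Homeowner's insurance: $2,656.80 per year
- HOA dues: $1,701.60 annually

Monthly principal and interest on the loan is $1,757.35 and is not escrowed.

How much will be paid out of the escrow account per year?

Private mortgage insurance (PMI): $1,449.36
Windstorm insurance: $2,198.88
Property tax: $2,915.58 × 4 = $11,662.32
Homeowner's insurance: $2,656.80
HOA dues: $1,701.60
Yearly total = $19,668.96

$19,668.96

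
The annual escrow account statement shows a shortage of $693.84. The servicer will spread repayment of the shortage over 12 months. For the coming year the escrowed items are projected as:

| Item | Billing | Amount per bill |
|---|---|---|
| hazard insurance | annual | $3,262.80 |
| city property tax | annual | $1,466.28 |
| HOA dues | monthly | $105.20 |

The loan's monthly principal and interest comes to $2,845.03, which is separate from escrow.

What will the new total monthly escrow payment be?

Hazard insurance: $3,262.80 annually
City property tax: $1,466.28 annually
HOA dues: $105.20 × 12 = $1,262.40 annually
Total annual escrow = $3,262.80 + $1,466.28 + $1,262.40 = $5,991.48
Per month = $5,991.48 / 12 = $499.29
Shortage spread = $693.84 ÷ 12 = $57.82/mo
Adjusted monthly = $499.29 + $57.82 = $557.11

$557.11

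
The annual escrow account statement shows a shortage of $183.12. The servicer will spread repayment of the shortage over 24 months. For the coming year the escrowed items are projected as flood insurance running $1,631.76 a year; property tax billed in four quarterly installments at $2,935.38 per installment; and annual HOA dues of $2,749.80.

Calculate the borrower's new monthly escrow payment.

Flood insurance = $1,631.76 annually
Property tax = $2,935.38 × 4 = $11,741.52 annually
HOA dues = $2,749.80 annually
Total annual escrow = $1,631.76 + $11,741.52 + $2,749.80 = $16,123.08
Monthly = $16,123.08 / 12 = $1,343.59
Monthly shortage recovery: $183.12 ÷ 24 = $7.63
Adjusted monthly = $1,343.59 + $7.63 = $1,351.22

$1,351.22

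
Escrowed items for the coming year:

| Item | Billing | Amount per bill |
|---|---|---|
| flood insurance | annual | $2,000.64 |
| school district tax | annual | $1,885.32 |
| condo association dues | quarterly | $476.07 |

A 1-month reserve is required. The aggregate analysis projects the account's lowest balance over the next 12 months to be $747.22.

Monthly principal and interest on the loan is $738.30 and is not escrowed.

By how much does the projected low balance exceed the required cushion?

Flood insurance — $2,000.64/yr
School district tax — $1,885.32/yr
Condo association dues — $476.07 × 4 = $1,904.28/yr
Total per year = $5,790.24
Base monthly escrow = $5,790.24 / 12 = $482.52
Required cushion = 1 × $482.52 = $482.52
Surplus = $747.22 − $482.52 = $264.70

$264.70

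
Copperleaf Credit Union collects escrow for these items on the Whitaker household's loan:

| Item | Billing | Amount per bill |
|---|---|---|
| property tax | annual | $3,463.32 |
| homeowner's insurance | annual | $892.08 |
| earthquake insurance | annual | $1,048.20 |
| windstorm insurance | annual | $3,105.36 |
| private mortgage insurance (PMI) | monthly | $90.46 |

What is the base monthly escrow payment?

$799.54

Property tax = $3,463.32
Homeowner's insurance = $892.08
Earthquake insurance = $1,048.20
Windstorm insurance = $3,105.36
Private mortgage insurance (PMI) = $90.46 × 12 = $1,085.52
Combined annual = $9,594.48
Monthly escrow = $9,594.48 ÷ 12 = $799.54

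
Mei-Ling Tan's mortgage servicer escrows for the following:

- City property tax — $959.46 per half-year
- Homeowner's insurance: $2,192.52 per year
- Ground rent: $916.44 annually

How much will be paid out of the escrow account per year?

City property tax — $959.46 × 2 = $1,918.92
Homeowner's insurance — $2,192.52
Ground rent — $916.44
Combined annual = $1,918.92 + $2,192.52 + $916.44 = $5,027.88

$5,027.88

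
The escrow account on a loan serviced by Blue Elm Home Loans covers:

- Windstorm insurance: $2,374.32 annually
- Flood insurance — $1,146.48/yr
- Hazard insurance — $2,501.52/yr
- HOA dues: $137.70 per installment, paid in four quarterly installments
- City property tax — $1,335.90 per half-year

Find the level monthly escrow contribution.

$770.41

Windstorm insurance = $2,374.32
Flood insurance = $1,146.48
Hazard insurance = $2,501.52
HOA dues = $137.70 × 4 = $550.80
City property tax = $1,335.90 × 2 = $2,671.80
Total per year = $2,374.32 + $1,146.48 + $2,501.52 + $550.80 + $2,671.80 = $9,244.92
Base monthly escrow = $9,244.92 ÷ 12 = $770.41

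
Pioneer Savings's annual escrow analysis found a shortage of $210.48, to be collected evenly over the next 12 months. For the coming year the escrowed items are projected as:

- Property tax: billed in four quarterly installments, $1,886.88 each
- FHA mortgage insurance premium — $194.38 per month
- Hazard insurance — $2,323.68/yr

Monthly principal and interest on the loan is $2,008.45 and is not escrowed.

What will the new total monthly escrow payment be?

Property tax — $1,886.88 × 4 = $7,547.52/yr
FHA mortgage insurance premium — $194.38 × 12 = $2,332.56/yr
Hazard insurance — $2,323.68/yr
Annual escrow total = $12,203.76
Monthly = $12,203.76 ÷ 12 = $1,016.98
Shortage per month = $210.48 ÷ 12 = $17.54
Adjusted monthly = $1,016.98 + $17.54 = $1,034.52

$1,034.52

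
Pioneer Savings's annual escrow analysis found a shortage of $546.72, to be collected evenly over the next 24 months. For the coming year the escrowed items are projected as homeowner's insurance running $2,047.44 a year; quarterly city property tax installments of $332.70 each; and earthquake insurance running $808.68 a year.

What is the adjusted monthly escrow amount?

$371.69

Homeowner's insurance = $2,047.44 per year
City property tax = $332.70 × 4 = $1,330.80 per year
Earthquake insurance = $808.68 per year
Yearly total = $2,047.44 + $1,330.80 + $808.68 = $4,186.92
Monthly escrow = $4,186.92 ÷ 12 = $348.91
Shortage spread = $546.72 ÷ 24 = $22.78/mo
New monthly escrow = $348.91 + $22.78 = $371.69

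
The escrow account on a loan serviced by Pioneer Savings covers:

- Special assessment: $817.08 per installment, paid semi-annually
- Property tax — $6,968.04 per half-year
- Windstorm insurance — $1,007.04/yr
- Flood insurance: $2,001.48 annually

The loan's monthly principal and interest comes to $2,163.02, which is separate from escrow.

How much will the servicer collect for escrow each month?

Special assessment — $817.08 × 2 = $1,634.16/yr
Property tax — $6,968.04 × 2 = $13,936.08/yr
Windstorm insurance — $1,007.04/yr
Flood insurance — $2,001.48/yr
Annual escrow total = $1,634.16 + $13,936.08 + $1,007.04 + $2,001.48 = $18,578.76
Base monthly escrow = $18,578.76 / 12 = $1,548.23

$1,548.23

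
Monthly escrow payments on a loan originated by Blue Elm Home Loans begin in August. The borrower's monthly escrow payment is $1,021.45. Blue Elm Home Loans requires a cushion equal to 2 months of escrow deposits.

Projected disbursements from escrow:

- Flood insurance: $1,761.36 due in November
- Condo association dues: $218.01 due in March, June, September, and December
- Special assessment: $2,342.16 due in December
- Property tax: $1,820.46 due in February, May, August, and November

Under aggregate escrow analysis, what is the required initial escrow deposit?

Cushion = 2 × $1,021.45 = $2,042.90
Trial balance (start $0, +$1,021.45 each month, − disbursements):
  Aug: +$1,021.45 − $1,820.46 → -$799.01
  Sep: +$1,021.45 − $218.01 → $4.43
  Oct: +$1,021.45 → $1,025.88
  Nov: +$1,021.45 − $3,581.82 → -$1,534.49
  Dec: +$1,021.45 − $2,560.17 → -$3,073.21
  Jan: +$1,021.45 → -$2,051.76
  Feb: +$1,021.45 − $1,820.46 → -$2,850.77
  Mar: +$1,021.45 − $218.01 → -$2,047.33
  Apr: +$1,021.45 → -$1,025.88
  May: +$1,021.45 − $1,820.46 → -$1,824.89
  Jun: +$1,021.45 − $218.01 → -$1,021.45
  Jul: +$1,021.45 → $0.00
Lowest trial balance = -$3,073.21 (Dec)
Initial deposit = cushion − low point = $2,042.90 − (-$3,073.21) = $5,116.11

$5,116.11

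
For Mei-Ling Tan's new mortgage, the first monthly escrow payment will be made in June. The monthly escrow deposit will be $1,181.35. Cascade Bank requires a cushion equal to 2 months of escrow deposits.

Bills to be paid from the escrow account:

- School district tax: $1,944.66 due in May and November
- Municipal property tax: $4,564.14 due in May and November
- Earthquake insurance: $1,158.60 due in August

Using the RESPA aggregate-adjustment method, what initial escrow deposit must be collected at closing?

Cushion = 2 × $1,181.35 = $2,362.70
Trial balance (start $0, +$1,181.35 each month, − disbursements):
  Jun: +$1,181.35 → $1,181.35
  Jul: +$1,181.35 → $2,362.70
  Aug: +$1,181.35 − $1,158.60 → $2,385.45
  Sep: +$1,181.35 → $3,566.80
  Oct: +$1,181.35 → $4,748.15
  Nov: +$1,181.35 − $6,508.80 → -$579.30
  Dec: +$1,181.35 → $602.05
  Jan: +$1,181.35 → $1,783.40
  Feb: +$1,181.35 → $2,964.75
  Mar: +$1,181.35 → $4,146.10
  Apr: +$1,181.35 → $5,327.45
  May: +$1,181.35 − $6,508.80 → $0.00
Lowest trial balance = -$579.30 (Nov)
Initial deposit = cushion − low point = $2,362.70 − (-$579.30) = $2,942.00

$2,942.00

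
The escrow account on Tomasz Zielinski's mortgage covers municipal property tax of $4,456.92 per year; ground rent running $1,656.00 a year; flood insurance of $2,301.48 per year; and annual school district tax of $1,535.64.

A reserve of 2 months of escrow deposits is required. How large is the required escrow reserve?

$1,658.34

Municipal property tax: $4,456.92 per year
Ground rent: $1,656.00 per year
Flood insurance: $2,301.48 per year
School district tax: $1,535.64 per year
Total per year = $9,950.04
Monthly = $9,950.04 / 12 = $829.17
Cushion = 2 × $829.17 = $1,658.34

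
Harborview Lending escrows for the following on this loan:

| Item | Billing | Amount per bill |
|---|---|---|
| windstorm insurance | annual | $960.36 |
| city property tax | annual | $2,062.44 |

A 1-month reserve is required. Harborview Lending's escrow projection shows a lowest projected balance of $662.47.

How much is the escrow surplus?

Windstorm insurance — $960.36
City property tax — $2,062.44
Total annual escrow = $960.36 + $2,062.44 = $3,022.80
Base monthly escrow = $3,022.80 / 12 = $251.90
Required cushion = 1 × $251.90 = $251.90
Surplus = $662.47 − $251.90 = $410.57

$410.57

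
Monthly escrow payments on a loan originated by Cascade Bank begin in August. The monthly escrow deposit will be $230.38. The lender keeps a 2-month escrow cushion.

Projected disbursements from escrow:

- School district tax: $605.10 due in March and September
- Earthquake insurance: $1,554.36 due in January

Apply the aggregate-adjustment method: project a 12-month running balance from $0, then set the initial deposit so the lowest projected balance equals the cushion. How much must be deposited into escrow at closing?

$1,382.28

Cushion = 2 × $230.38 = $460.76
Trial balance (start $0, +$230.38 each month, − disbursements):
  Aug: +$230.38 → $230.38
  Sep: +$230.38 − $605.10 → -$144.34
  Oct: +$230.38 → $86.04
  Nov: +$230.38 → $316.42
  Dec: +$230.38 → $546.80
  Jan: +$230.38 − $1,554.36 → -$777.18
  Feb: +$230.38 → -$546.80
  Mar: +$230.38 − $605.10 → -$921.52
  Apr: +$230.38 → -$691.14
  May: +$230.38 → -$460.76
  Jun: +$230.38 → -$230.38
  Jul: +$230.38 → $0.00
Lowest trial balance = -$921.52 (Mar)
Initial deposit = cushion − low point = $460.76 − (-$921.52) = $1,382.28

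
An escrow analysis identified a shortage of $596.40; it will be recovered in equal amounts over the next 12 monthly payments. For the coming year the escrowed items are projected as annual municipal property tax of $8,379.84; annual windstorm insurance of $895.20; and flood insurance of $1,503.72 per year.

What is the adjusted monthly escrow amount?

Municipal property tax = $8,379.84 per year
Windstorm insurance = $895.20 per year
Flood insurance = $1,503.72 per year
Yearly total = $8,379.84 + $895.20 + $1,503.72 = $10,778.76
Per month = $10,778.76 / 12 = $898.23
Shortage per month = $596.40 ÷ 12 = $49.70
Adjusted monthly = $898.23 + $49.70 = $947.93

$947.93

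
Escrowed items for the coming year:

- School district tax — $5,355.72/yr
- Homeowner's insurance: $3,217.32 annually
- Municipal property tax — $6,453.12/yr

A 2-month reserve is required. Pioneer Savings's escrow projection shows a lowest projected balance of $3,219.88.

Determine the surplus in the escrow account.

School district tax — $5,355.72 per year
Homeowner's insurance — $3,217.32 per year
Municipal property tax — $6,453.12 per year
Annual escrow total = $15,026.16
Monthly escrow = $15,026.16 ÷ 12 = $1,252.18
Required cushion = 2 × $1,252.18 = $2,504.36
Excess over cushion: $3,219.88 − $2,504.36 = $715.52

$715.52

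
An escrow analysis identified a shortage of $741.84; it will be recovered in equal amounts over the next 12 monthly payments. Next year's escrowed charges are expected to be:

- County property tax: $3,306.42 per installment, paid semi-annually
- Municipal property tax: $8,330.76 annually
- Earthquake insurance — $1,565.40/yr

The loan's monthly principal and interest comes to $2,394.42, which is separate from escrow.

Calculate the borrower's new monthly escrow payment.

County property tax = $3,306.42 × 2 = $6,612.84/yr
Municipal property tax = $8,330.76/yr
Earthquake insurance = $1,565.40/yr
Yearly total = $16,509.00
Monthly = $16,509.00 / 12 = $1,375.75
Shortage per month = $741.84 / 12 = $61.82
New monthly escrow = $1,375.75 + $61.82 = $1,437.57

$1,437.57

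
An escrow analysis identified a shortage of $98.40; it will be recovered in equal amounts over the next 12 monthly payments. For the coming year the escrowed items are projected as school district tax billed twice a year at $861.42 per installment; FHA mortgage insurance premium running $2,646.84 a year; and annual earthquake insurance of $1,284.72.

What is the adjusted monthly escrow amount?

School district tax — $861.42 × 2 = $1,722.84 per year
FHA mortgage insurance premium — $2,646.84 per year
Earthquake insurance — $1,284.72 per year
Yearly total = $1,722.84 + $2,646.84 + $1,284.72 = $5,654.40
Per month = $5,654.40 ÷ 12 = $471.20
Shortage per month = $98.40 / 12 = $8.20
Adjusted monthly = $471.20 + $8.20 = $479.40

$479.40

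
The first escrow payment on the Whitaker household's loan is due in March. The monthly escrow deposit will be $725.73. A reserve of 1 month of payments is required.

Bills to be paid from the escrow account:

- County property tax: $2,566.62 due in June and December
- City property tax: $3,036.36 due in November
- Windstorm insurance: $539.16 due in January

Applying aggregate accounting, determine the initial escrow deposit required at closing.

Cushion = 1 × $725.73 = $725.73
Trial balance (start $0, +$725.73 each month, − disbursements):
  Mar: +$725.73 → $725.73
  Apr: +$725.73 → $1,451.46
  May: +$725.73 → $2,177.19
  Jun: +$725.73 − $2,566.62 → $336.30
  Jul: +$725.73 → $1,062.03
  Aug: +$725.73 → $1,787.76
  Sep: +$725.73 → $2,513.49
  Oct: +$725.73 → $3,239.22
  Nov: +$725.73 − $3,036.36 → $928.59
  Dec: +$725.73 − $2,566.62 → -$912.30
  Jan: +$725.73 − $539.16 → -$725.73
  Feb: +$725.73 → $0.00
Lowest trial balance = -$912.30 (Dec)
Initial deposit = cushion − low point = $725.73 − (-$912.30) = $1,638.03

$1,638.03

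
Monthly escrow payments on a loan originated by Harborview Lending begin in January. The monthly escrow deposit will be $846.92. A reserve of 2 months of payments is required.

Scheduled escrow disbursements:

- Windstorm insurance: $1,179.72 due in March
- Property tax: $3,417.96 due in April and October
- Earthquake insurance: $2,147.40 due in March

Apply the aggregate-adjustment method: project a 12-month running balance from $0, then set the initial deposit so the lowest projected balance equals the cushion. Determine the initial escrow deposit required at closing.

Cushion = 2 × $846.92 = $1,693.84
Trial balance (start $0, +$846.92 each month, − disbursements):
  Jan: +$846.92 → $846.92
  Feb: +$846.92 → $1,693.84
  Mar: +$846.92 − $3,327.12 → -$786.36
  Apr: +$846.92 − $3,417.96 → -$3,357.40
  May: +$846.92 → -$2,510.48
  Jun: +$846.92 → -$1,663.56
  Jul: +$846.92 → -$816.64
  Aug: +$846.92 → $30.28
  Sep: +$846.92 → $877.20
  Oct: +$846.92 − $3,417.96 → -$1,693.84
  Nov: +$846.92 → -$846.92
  Dec: +$846.92 → $0.00
Lowest trial balance = -$3,357.40 (Apr)
Initial deposit = cushion − low point = $1,693.84 − (-$3,357.40) = $5,051.24

$5,051.24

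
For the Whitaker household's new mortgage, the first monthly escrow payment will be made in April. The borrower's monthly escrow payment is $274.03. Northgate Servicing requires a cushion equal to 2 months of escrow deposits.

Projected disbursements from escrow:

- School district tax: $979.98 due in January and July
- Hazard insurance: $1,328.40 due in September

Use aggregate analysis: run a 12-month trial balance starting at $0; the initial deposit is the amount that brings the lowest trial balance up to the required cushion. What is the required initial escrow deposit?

$1,212.26

Cushion = 2 × $274.03 = $548.06
Trial balance (start $0, +$274.03 each month, − disbursements):
  Apr: +$274.03 → $274.03
  May: +$274.03 → $548.06
  Jun: +$274.03 → $822.09
  Jul: +$274.03 − $979.98 → $116.14
  Aug: +$274.03 → $390.17
  Sep: +$274.03 − $1,328.40 → -$664.20
  Oct: +$274.03 → -$390.17
  Nov: +$274.03 → -$116.14
  Dec: +$274.03 → $157.89
  Jan: +$274.03 − $979.98 → -$548.06
  Feb: +$274.03 → -$274.03
  Mar: +$274.03 → $0.00
Lowest trial balance = -$664.20 (Sep)
Initial deposit = cushion − low point = $548.06 − (-$664.20) = $1,212.26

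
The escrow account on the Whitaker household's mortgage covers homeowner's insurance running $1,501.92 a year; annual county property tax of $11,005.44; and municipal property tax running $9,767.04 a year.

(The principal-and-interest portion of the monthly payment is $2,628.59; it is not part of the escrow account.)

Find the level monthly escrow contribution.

Homeowner's insurance: $1,501.92
County property tax: $11,005.44
Municipal property tax: $9,767.04
Total per year = $22,274.40
Per month = $22,274.40 ÷ 12 = $1,856.20

$1,856.20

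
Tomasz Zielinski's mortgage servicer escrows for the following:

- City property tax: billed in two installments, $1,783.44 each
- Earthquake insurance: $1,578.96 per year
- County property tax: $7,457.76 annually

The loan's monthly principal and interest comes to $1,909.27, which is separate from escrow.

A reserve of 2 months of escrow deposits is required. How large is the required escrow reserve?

$2,100.60

City property tax = $1,783.44 × 2 = $3,566.88 per year
Earthquake insurance = $1,578.96 per year
County property tax = $7,457.76 per year
Annual escrow total = $12,603.60
Monthly escrow = $12,603.60 / 12 = $1,050.30
Cushion = 2 × $1,050.30 = $2,100.60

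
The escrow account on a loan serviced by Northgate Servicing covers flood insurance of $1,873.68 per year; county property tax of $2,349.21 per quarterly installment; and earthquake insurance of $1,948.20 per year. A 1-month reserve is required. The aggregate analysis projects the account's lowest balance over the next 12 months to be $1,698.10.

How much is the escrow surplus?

$596.54

Flood insurance: $1,873.68 annually
County property tax: $2,349.21 × 4 = $9,396.84 annually
Earthquake insurance: $1,948.20 annually
Total per year = $13,218.72
Monthly = $13,218.72 / 12 = $1,101.56
Required reserve = 1 × $1,101.56 = $1,101.56
Excess over cushion: $1,698.10 − $1,101.56 = $596.54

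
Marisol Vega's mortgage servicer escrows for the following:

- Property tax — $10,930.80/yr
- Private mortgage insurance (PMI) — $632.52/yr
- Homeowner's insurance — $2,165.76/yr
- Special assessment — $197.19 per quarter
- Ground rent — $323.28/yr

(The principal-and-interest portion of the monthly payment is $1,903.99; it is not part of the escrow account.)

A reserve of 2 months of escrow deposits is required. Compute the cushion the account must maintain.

Property tax = $10,930.80
Private mortgage insurance (PMI) = $632.52
Homeowner's insurance = $2,165.76
Special assessment = $197.19 × 4 = $788.76
Ground rent = $323.28
Yearly total = $14,841.12
Base monthly escrow = $14,841.12 / 12 = $1,236.76
Reserve = 2 × $1,236.76 = $2,473.52

$2,473.52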